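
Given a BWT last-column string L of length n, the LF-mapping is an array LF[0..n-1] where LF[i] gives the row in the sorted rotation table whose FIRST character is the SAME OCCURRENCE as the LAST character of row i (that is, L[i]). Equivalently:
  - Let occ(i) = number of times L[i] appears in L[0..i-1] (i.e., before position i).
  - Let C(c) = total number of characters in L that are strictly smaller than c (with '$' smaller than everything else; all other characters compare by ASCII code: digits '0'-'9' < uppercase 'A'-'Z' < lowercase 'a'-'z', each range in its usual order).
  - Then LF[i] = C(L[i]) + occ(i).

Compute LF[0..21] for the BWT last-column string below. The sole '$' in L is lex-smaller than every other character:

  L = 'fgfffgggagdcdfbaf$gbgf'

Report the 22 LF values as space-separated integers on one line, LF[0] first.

Answer: 8 15 9 10 11 16 17 18 1 19 6 5 7 12 3 2 13 0 20 4 21 14

Derivation:
Char counts: '$':1, 'a':2, 'b':2, 'c':1, 'd':2, 'f':7, 'g':7
C (first-col start): C('$')=0, C('a')=1, C('b')=3, C('c')=5, C('d')=6, C('f')=8, C('g')=15
L[0]='f': occ=0, LF[0]=C('f')+0=8+0=8
L[1]='g': occ=0, LF[1]=C('g')+0=15+0=15
L[2]='f': occ=1, LF[2]=C('f')+1=8+1=9
L[3]='f': occ=2, LF[3]=C('f')+2=8+2=10
L[4]='f': occ=3, LF[4]=C('f')+3=8+3=11
L[5]='g': occ=1, LF[5]=C('g')+1=15+1=16
L[6]='g': occ=2, LF[6]=C('g')+2=15+2=17
L[7]='g': occ=3, LF[7]=C('g')+3=15+3=18
L[8]='a': occ=0, LF[8]=C('a')+0=1+0=1
L[9]='g': occ=4, LF[9]=C('g')+4=15+4=19
L[10]='d': occ=0, LF[10]=C('d')+0=6+0=6
L[11]='c': occ=0, LF[11]=C('c')+0=5+0=5
L[12]='d': occ=1, LF[12]=C('d')+1=6+1=7
L[13]='f': occ=4, LF[13]=C('f')+4=8+4=12
L[14]='b': occ=0, LF[14]=C('b')+0=3+0=3
L[15]='a': occ=1, LF[15]=C('a')+1=1+1=2
L[16]='f': occ=5, LF[16]=C('f')+5=8+5=13
L[17]='$': occ=0, LF[17]=C('$')+0=0+0=0
L[18]='g': occ=5, LF[18]=C('g')+5=15+5=20
L[19]='b': occ=1, LF[19]=C('b')+1=3+1=4
L[20]='g': occ=6, LF[20]=C('g')+6=15+6=21
L[21]='f': occ=6, LF[21]=C('f')+6=8+6=14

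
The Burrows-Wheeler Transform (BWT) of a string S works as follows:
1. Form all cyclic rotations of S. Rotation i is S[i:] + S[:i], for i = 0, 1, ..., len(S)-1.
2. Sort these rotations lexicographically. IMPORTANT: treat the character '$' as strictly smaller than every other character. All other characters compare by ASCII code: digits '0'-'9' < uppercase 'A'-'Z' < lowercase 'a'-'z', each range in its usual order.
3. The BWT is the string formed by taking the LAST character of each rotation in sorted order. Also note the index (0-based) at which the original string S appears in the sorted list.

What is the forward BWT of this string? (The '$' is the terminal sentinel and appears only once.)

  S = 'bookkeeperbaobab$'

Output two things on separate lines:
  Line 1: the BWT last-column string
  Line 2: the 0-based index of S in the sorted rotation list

All 17 rotations (rotation i = S[i:]+S[:i]):
  rot[0] = bookkeeperbaobab$
  rot[1] = ookkeeperbaobab$b
  rot[2] = okkeeperbaobab$bo
  rot[3] = kkeeperbaobab$boo
  rot[4] = keeperbaobab$book
  rot[5] = eeperbaobab$bookk
  rot[6] = eperbaobab$bookke
  rot[7] = perbaobab$bookkee
  rot[8] = erbaobab$bookkeep
  rot[9] = rbaobab$bookkeepe
  rot[10] = baobab$bookkeeper
  rot[11] = aobab$bookkeeperb
  rot[12] = obab$bookkeeperba
  rot[13] = bab$bookkeeperbao
  rot[14] = ab$bookkeeperbaob
  rot[15] = b$bookkeeperbaoba
  rot[16] = $bookkeeperbaobab
Sorted (with $ < everything):
  sorted[0] = $bookkeeperbaobab  (last char: 'b')
  sorted[1] = ab$bookkeeperbaob  (last char: 'b')
  sorted[2] = aobab$bookkeeperb  (last char: 'b')
  sorted[3] = b$bookkeeperbaoba  (last char: 'a')
  sorted[4] = bab$bookkeeperbao  (last char: 'o')
  sorted[5] = baobab$bookkeeper  (last char: 'r')
  sorted[6] = bookkeeperbaobab$  (last char: '$')
  sorted[7] = eeperbaobab$bookk  (last char: 'k')
  sorted[8] = eperbaobab$bookke  (last char: 'e')
  sorted[9] = erbaobab$bookkeep  (last char: 'p')
  sorted[10] = keeperbaobab$book  (last char: 'k')
  sorted[11] = kkeeperbaobab$boo  (last char: 'o')
  sorted[12] = obab$bookkeeperba  (last char: 'a')
  sorted[13] = okkeeperbaobab$bo  (last char: 'o')
  sorted[14] = ookkeeperbaobab$b  (last char: 'b')
  sorted[15] = perbaobab$bookkee  (last char: 'e')
  sorted[16] = rbaobab$bookkeepe  (last char: 'e')
Last column: bbbaor$kepkoaobee
Original string S is at sorted index 6

Answer: bbbaor$kepkoaobee
6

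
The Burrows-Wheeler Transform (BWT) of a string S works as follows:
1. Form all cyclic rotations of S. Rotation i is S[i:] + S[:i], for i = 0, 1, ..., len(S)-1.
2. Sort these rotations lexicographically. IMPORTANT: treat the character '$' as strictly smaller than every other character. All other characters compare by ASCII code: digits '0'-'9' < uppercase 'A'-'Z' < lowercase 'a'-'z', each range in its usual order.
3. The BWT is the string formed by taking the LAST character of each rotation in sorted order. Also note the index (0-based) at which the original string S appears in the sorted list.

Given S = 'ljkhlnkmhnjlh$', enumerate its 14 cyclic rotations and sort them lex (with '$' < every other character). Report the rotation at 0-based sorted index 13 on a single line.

Answer: nkmhnjlh$ljkhl

Derivation:
All 14 rotations (rotation i = S[i:]+S[:i]):
  rot[0] = ljkhlnkmhnjlh$
  rot[1] = jkhlnkmhnjlh$l
  rot[2] = khlnkmhnjlh$lj
  rot[3] = hlnkmhnjlh$ljk
  rot[4] = lnkmhnjlh$ljkh
  rot[5] = nkmhnjlh$ljkhl
  rot[6] = kmhnjlh$ljkhln
  rot[7] = mhnjlh$ljkhlnk
  rot[8] = hnjlh$ljkhlnkm
  rot[9] = njlh$ljkhlnkmh
  rot[10] = jlh$ljkhlnkmhn
  rot[11] = lh$ljkhlnkmhnj
  rot[12] = h$ljkhlnkmhnjl
  rot[13] = $ljkhlnkmhnjlh
Sorted (with $ < everything):
  sorted[0] = $ljkhlnkmhnjlh
  sorted[1] = h$ljkhlnkmhnjl
  sorted[2] = hlnkmhnjlh$ljk
  sorted[3] = hnjlh$ljkhlnkm
  sorted[4] = jkhlnkmhnjlh$l
  sorted[5] = jlh$ljkhlnkmhn
  sorted[6] = khlnkmhnjlh$lj
  sorted[7] = kmhnjlh$ljkhln
  sorted[8] = lh$ljkhlnkmhnj
  sorted[9] = ljkhlnkmhnjlh$
  sorted[10] = lnkmhnjlh$ljkh
  sorted[11] = mhnjlh$ljkhlnk
  sorted[12] = njlh$ljkhlnkmh
  sorted[13] = nkmhnjlh$ljkhl
sorted[13] = nkmhnjlh$ljkhl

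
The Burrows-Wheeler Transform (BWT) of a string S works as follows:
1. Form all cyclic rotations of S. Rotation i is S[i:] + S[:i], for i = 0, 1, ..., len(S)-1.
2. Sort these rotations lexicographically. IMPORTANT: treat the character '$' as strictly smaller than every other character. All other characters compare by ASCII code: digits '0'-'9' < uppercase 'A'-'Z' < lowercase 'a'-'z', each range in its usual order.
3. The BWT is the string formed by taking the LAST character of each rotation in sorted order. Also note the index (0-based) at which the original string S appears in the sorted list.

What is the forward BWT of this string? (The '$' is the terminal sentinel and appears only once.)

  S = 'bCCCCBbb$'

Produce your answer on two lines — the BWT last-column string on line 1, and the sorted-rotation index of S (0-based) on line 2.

All 9 rotations (rotation i = S[i:]+S[:i]):
  rot[0] = bCCCCBbb$
  rot[1] = CCCCBbb$b
  rot[2] = CCCBbb$bC
  rot[3] = CCBbb$bCC
  rot[4] = CBbb$bCCC
  rot[5] = Bbb$bCCCC
  rot[6] = bb$bCCCCB
  rot[7] = b$bCCCCBb
  rot[8] = $bCCCCBbb
Sorted (with $ < everything):
  sorted[0] = $bCCCCBbb  (last char: 'b')
  sorted[1] = Bbb$bCCCC  (last char: 'C')
  sorted[2] = CBbb$bCCC  (last char: 'C')
  sorted[3] = CCBbb$bCC  (last char: 'C')
  sorted[4] = CCCBbb$bC  (last char: 'C')
  sorted[5] = CCCCBbb$b  (last char: 'b')
  sorted[6] = b$bCCCCBb  (last char: 'b')
  sorted[7] = bCCCCBbb$  (last char: '$')
  sorted[8] = bb$bCCCCB  (last char: 'B')
Last column: bCCCCbb$B
Original string S is at sorted index 7

Answer: bCCCCbb$B
7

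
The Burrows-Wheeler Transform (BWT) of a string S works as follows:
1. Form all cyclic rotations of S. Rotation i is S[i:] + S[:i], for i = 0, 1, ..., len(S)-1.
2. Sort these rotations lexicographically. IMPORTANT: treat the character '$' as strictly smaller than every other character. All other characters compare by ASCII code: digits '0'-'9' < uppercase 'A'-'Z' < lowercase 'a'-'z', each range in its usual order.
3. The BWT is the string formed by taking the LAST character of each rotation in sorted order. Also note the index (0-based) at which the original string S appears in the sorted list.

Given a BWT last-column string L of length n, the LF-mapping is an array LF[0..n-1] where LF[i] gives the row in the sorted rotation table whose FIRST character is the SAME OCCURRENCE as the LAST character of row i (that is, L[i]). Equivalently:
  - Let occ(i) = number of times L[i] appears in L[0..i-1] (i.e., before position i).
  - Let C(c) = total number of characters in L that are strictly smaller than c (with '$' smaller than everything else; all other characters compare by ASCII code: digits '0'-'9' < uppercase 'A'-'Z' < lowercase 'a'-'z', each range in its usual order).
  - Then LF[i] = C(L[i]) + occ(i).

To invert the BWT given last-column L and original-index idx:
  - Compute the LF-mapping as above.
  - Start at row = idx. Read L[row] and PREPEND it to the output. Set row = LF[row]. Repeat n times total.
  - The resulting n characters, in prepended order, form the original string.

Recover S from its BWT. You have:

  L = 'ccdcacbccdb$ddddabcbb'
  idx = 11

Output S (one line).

Answer: cbdcbddadcabcbbdcdcc$

Derivation:
LF mapping: 8 9 15 10 1 11 3 12 13 16 4 0 17 18 19 20 2 5 14 6 7
Walk LF starting at row 11, prepending L[row]:
  step 1: row=11, L[11]='$', prepend. Next row=LF[11]=0
  step 2: row=0, L[0]='c', prepend. Next row=LF[0]=8
  step 3: row=8, L[8]='c', prepend. Next row=LF[8]=13
  step 4: row=13, L[13]='d', prepend. Next row=LF[13]=18
  step 5: row=18, L[18]='c', prepend. Next row=LF[18]=14
  step 6: row=14, L[14]='d', prepend. Next row=LF[14]=19
  step 7: row=19, L[19]='b', prepend. Next row=LF[19]=6
  step 8: row=6, L[6]='b', prepend. Next row=LF[6]=3
  step 9: row=3, L[3]='c', prepend. Next row=LF[3]=10
  step 10: row=10, L[10]='b', prepend. Next row=LF[10]=4
  step 11: row=4, L[4]='a', prepend. Next row=LF[4]=1
  step 12: row=1, L[1]='c', prepend. Next row=LF[1]=9
  step 13: row=9, L[9]='d', prepend. Next row=LF[9]=16
  step 14: row=16, L[16]='a', prepend. Next row=LF[16]=2
  step 15: row=2, L[2]='d', prepend. Next row=LF[2]=15
  step 16: row=15, L[15]='d', prepend. Next row=LF[15]=20
  step 17: row=20, L[20]='b', prepend. Next row=LF[20]=7
  step 18: row=7, L[7]='c', prepend. Next row=LF[7]=12
  step 19: row=12, L[12]='d', prepend. Next row=LF[12]=17
  step 20: row=17, L[17]='b', prepend. Next row=LF[17]=5
  step 21: row=5, L[5]='c', prepend. Next row=LF[5]=11
Reversed output: cbdcbddadcabcbbdcdcc$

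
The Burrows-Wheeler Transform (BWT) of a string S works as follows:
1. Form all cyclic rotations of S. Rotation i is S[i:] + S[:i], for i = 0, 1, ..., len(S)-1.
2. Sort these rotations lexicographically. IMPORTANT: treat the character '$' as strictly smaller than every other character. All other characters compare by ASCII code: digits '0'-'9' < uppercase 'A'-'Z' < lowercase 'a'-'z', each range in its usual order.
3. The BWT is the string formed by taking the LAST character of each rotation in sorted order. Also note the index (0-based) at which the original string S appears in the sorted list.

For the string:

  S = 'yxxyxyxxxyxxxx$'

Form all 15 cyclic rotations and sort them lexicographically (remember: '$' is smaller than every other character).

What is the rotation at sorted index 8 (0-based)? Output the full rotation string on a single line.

Answer: xyxxxx$yxxyxyxx

Derivation:
All 15 rotations (rotation i = S[i:]+S[:i]):
  rot[0] = yxxyxyxxxyxxxx$
  rot[1] = xxyxyxxxyxxxx$y
  rot[2] = xyxyxxxyxxxx$yx
  rot[3] = yxyxxxyxxxx$yxx
  rot[4] = xyxxxyxxxx$yxxy
  rot[5] = yxxxyxxxx$yxxyx
  rot[6] = xxxyxxxx$yxxyxy
  rot[7] = xxyxxxx$yxxyxyx
  rot[8] = xyxxxx$yxxyxyxx
  rot[9] = yxxxx$yxxyxyxxx
  rot[10] = xxxx$yxxyxyxxxy
  rot[11] = xxx$yxxyxyxxxyx
  rot[12] = xx$yxxyxyxxxyxx
  rot[13] = x$yxxyxyxxxyxxx
  rot[14] = $yxxyxyxxxyxxxx
Sorted (with $ < everything):
  sorted[0] = $yxxyxyxxxyxxxx
  sorted[1] = x$yxxyxyxxxyxxx
  sorted[2] = xx$yxxyxyxxxyxx
  sorted[3] = xxx$yxxyxyxxxyx
  sorted[4] = xxxx$yxxyxyxxxy
  sorted[5] = xxxyxxxx$yxxyxy
  sorted[6] = xxyxxxx$yxxyxyx
  sorted[7] = xxyxyxxxyxxxx$y
  sorted[8] = xyxxxx$yxxyxyxx
  sorted[9] = xyxxxyxxxx$yxxy
  sorted[10] = xyxyxxxyxxxx$yx
  sorted[11] = yxxxx$yxxyxyxxx
  sorted[12] = yxxxyxxxx$yxxyx
  sorted[13] = yxxyxyxxxyxxxx$
  sorted[14] = yxyxxxyxxxx$yxx
sorted[8] = xyxxxx$yxxyxyxx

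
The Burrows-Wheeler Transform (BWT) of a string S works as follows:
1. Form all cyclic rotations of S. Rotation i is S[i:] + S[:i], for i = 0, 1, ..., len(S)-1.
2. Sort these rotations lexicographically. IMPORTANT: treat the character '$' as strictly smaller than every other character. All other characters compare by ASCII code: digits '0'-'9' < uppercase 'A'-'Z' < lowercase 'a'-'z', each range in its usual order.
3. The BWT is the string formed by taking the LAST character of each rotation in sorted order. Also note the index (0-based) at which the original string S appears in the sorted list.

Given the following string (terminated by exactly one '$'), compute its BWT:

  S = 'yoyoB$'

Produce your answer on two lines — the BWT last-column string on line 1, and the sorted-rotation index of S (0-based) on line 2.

Answer: Boyyo$
5

Derivation:
All 6 rotations (rotation i = S[i:]+S[:i]):
  rot[0] = yoyoB$
  rot[1] = oyoB$y
  rot[2] = yoB$yo
  rot[3] = oB$yoy
  rot[4] = B$yoyo
  rot[5] = $yoyoB
Sorted (with $ < everything):
  sorted[0] = $yoyoB  (last char: 'B')
  sorted[1] = B$yoyo  (last char: 'o')
  sorted[2] = oB$yoy  (last char: 'y')
  sorted[3] = oyoB$y  (last char: 'y')
  sorted[4] = yoB$yo  (last char: 'o')
  sorted[5] = yoyoB$  (last char: '$')
Last column: Boyyo$
Original string S is at sorted index 5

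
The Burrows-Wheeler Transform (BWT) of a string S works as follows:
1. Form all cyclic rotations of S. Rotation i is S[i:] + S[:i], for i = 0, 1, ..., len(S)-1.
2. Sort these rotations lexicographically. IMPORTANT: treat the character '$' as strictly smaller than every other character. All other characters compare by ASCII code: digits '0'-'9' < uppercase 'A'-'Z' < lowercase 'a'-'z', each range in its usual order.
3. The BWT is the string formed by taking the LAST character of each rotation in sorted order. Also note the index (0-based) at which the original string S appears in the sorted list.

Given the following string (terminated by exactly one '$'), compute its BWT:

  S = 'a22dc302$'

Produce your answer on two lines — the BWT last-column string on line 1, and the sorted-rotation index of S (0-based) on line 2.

Answer: 230a2c$d2
6

Derivation:
All 9 rotations (rotation i = S[i:]+S[:i]):
  rot[0] = a22dc302$
  rot[1] = 22dc302$a
  rot[2] = 2dc302$a2
  rot[3] = dc302$a22
  rot[4] = c302$a22d
  rot[5] = 302$a22dc
  rot[6] = 02$a22dc3
  rot[7] = 2$a22dc30
  rot[8] = $a22dc302
Sorted (with $ < everything):
  sorted[0] = $a22dc302  (last char: '2')
  sorted[1] = 02$a22dc3  (last char: '3')
  sorted[2] = 2$a22dc30  (last char: '0')
  sorted[3] = 22dc302$a  (last char: 'a')
  sorted[4] = 2dc302$a2  (last char: '2')
  sorted[5] = 302$a22dc  (last char: 'c')
  sorted[6] = a22dc302$  (last char: '$')
  sorted[7] = c302$a22d  (last char: 'd')
  sorted[8] = dc302$a22  (last char: '2')
Last column: 230a2c$d2
Original string S is at sorted index 6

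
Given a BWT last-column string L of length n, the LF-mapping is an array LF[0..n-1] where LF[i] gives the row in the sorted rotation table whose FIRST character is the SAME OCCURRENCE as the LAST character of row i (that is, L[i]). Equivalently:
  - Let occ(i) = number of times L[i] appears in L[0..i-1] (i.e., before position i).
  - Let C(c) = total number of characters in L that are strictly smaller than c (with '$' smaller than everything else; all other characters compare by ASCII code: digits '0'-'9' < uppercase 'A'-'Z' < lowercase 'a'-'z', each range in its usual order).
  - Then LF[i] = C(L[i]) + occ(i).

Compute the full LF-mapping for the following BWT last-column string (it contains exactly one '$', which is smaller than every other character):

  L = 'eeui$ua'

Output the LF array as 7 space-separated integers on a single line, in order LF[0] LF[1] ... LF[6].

Char counts: '$':1, 'a':1, 'e':2, 'i':1, 'u':2
C (first-col start): C('$')=0, C('a')=1, C('e')=2, C('i')=4, C('u')=5
L[0]='e': occ=0, LF[0]=C('e')+0=2+0=2
L[1]='e': occ=1, LF[1]=C('e')+1=2+1=3
L[2]='u': occ=0, LF[2]=C('u')+0=5+0=5
L[3]='i': occ=0, LF[3]=C('i')+0=4+0=4
L[4]='$': occ=0, LF[4]=C('$')+0=0+0=0
L[5]='u': occ=1, LF[5]=C('u')+1=5+1=6
L[6]='a': occ=0, LF[6]=C('a')+0=1+0=1

Answer: 2 3 5 4 0 6 1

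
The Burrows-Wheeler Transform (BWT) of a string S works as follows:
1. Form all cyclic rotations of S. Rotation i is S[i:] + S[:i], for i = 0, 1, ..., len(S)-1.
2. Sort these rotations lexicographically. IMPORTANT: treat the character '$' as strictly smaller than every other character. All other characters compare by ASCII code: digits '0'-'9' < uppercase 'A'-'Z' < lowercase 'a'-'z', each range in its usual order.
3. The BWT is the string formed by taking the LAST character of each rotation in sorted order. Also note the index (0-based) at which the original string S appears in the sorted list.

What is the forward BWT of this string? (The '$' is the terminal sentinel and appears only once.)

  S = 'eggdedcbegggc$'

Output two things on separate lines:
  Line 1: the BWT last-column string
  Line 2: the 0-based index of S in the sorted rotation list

Answer: ccgdegd$bgggee
7

Derivation:
All 14 rotations (rotation i = S[i:]+S[:i]):
  rot[0] = eggdedcbegggc$
  rot[1] = ggdedcbegggc$e
  rot[2] = gdedcbegggc$eg
  rot[3] = dedcbegggc$egg
  rot[4] = edcbegggc$eggd
  rot[5] = dcbegggc$eggde
  rot[6] = cbegggc$eggded
  rot[7] = begggc$eggdedc
  rot[8] = egggc$eggdedcb
  rot[9] = gggc$eggdedcbe
  rot[10] = ggc$eggdedcbeg
  rot[11] = gc$eggdedcbegg
  rot[12] = c$eggdedcbeggg
  rot[13] = $eggdedcbegggc
Sorted (with $ < everything):
  sorted[0] = $eggdedcbegggc  (last char: 'c')
  sorted[1] = begggc$eggdedc  (last char: 'c')
  sorted[2] = c$eggdedcbeggg  (last char: 'g')
  sorted[3] = cbegggc$eggded  (last char: 'd')
  sorted[4] = dcbegggc$eggde  (last char: 'e')
  sorted[5] = dedcbegggc$egg  (last char: 'g')
  sorted[6] = edcbegggc$eggd  (last char: 'd')
  sorted[7] = eggdedcbegggc$  (last char: '$')
  sorted[8] = egggc$eggdedcb  (last char: 'b')
  sorted[9] = gc$eggdedcbegg  (last char: 'g')
  sorted[10] = gdedcbegggc$eg  (last char: 'g')
  sorted[11] = ggc$eggdedcbeg  (last char: 'g')
  sorted[12] = ggdedcbegggc$e  (last char: 'e')
  sorted[13] = gggc$eggdedcbe  (last char: 'e')
Last column: ccgdegd$bgggee
Original string S is at sorted index 7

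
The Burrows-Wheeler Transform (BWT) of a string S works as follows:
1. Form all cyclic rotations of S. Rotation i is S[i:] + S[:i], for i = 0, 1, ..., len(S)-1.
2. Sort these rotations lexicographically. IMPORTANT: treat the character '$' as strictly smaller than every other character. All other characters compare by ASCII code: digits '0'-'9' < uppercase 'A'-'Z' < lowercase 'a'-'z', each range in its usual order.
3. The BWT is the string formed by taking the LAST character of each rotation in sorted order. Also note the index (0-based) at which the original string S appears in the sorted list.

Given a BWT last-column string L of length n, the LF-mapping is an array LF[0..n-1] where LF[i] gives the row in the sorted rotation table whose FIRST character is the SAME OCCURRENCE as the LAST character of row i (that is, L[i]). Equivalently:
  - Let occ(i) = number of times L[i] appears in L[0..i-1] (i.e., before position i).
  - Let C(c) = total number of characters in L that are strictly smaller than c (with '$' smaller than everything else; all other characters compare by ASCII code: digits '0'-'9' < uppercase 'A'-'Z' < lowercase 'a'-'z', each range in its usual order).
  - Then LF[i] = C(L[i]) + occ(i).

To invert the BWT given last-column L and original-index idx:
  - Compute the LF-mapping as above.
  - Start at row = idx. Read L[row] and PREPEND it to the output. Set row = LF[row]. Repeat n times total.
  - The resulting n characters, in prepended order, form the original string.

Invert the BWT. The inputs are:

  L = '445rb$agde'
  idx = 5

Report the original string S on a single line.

LF mapping: 1 2 3 9 5 0 4 8 6 7
Walk LF starting at row 5, prepending L[row]:
  step 1: row=5, L[5]='$', prepend. Next row=LF[5]=0
  step 2: row=0, L[0]='4', prepend. Next row=LF[0]=1
  step 3: row=1, L[1]='4', prepend. Next row=LF[1]=2
  step 4: row=2, L[2]='5', prepend. Next row=LF[2]=3
  step 5: row=3, L[3]='r', prepend. Next row=LF[3]=9
  step 6: row=9, L[9]='e', prepend. Next row=LF[9]=7
  step 7: row=7, L[7]='g', prepend. Next row=LF[7]=8
  step 8: row=8, L[8]='d', prepend. Next row=LF[8]=6
  step 9: row=6, L[6]='a', prepend. Next row=LF[6]=4
  step 10: row=4, L[4]='b', prepend. Next row=LF[4]=5
Reversed output: badger544$

Answer: badger544$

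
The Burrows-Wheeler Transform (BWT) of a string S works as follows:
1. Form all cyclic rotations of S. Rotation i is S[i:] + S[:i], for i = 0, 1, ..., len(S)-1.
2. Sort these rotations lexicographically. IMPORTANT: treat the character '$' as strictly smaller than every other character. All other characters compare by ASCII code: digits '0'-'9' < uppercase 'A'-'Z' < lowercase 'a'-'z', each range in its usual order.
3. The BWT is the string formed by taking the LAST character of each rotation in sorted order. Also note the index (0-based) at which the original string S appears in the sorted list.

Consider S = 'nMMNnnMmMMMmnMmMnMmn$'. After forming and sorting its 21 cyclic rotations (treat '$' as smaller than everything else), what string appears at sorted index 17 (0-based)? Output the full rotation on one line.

Answer: nMmMMMmnMmMnMmn$nMMNn

Derivation:
All 21 rotations (rotation i = S[i:]+S[:i]):
  rot[0] = nMMNnnMmMMMmnMmMnMmn$
  rot[1] = MMNnnMmMMMmnMmMnMmn$n
  rot[2] = MNnnMmMMMmnMmMnMmn$nM
  rot[3] = NnnMmMMMmnMmMnMmn$nMM
  rot[4] = nnMmMMMmnMmMnMmn$nMMN
  rot[5] = nMmMMMmnMmMnMmn$nMMNn
  rot[6] = MmMMMmnMmMnMmn$nMMNnn
  rot[7] = mMMMmnMmMnMmn$nMMNnnM
  rot[8] = MMMmnMmMnMmn$nMMNnnMm
  rot[9] = MMmnMmMnMmn$nMMNnnMmM
  rot[10] = MmnMmMnMmn$nMMNnnMmMM
  rot[11] = mnMmMnMmn$nMMNnnMmMMM
  rot[12] = nMmMnMmn$nMMNnnMmMMMm
  rot[13] = MmMnMmn$nMMNnnMmMMMmn
  rot[14] = mMnMmn$nMMNnnMmMMMmnM
  rot[15] = MnMmn$nMMNnnMmMMMmnMm
  rot[16] = nMmn$nMMNnnMmMMMmnMmM
  rot[17] = Mmn$nMMNnnMmMMMmnMmMn
  rot[18] = mn$nMMNnnMmMMMmnMmMnM
  rot[19] = n$nMMNnnMmMMMmnMmMnMm
  rot[20] = $nMMNnnMmMMMmnMmMnMmn
Sorted (with $ < everything):
  sorted[0] = $nMMNnnMmMMMmnMmMnMmn
  sorted[1] = MMMmnMmMnMmn$nMMNnnMm
  sorted[2] = MMNnnMmMMMmnMmMnMmn$n
  sorted[3] = MMmnMmMnMmn$nMMNnnMmM
  sorted[4] = MNnnMmMMMmnMmMnMmn$nM
  sorted[5] = MmMMMmnMmMnMmn$nMMNnn
  sorted[6] = MmMnMmn$nMMNnnMmMMMmn
  sorted[7] = Mmn$nMMNnnMmMMMmnMmMn
  sorted[8] = MmnMmMnMmn$nMMNnnMmMM
  sorted[9] = MnMmn$nMMNnnMmMMMmnMm
  sorted[10] = NnnMmMMMmnMmMnMmn$nMM
  sorted[11] = mMMMmnMmMnMmn$nMMNnnM
  sorted[12] = mMnMmn$nMMNnnMmMMMmnM
  sorted[13] = mn$nMMNnnMmMMMmnMmMnM
  sorted[14] = mnMmMnMmn$nMMNnnMmMMM
  sorted[15] = n$nMMNnnMmMMMmnMmMnMm
  sorted[16] = nMMNnnMmMMMmnMmMnMmn$
  sorted[17] = nMmMMMmnMmMnMmn$nMMNn
  sorted[18] = nMmMnMmn$nMMNnnMmMMMm
  sorted[19] = nMmn$nMMNnnMmMMMmnMmM
  sorted[20] = nnMmMMMmnMmMnMmn$nMMN
sorted[17] = nMmMMMmnMmMnMmn$nMMNn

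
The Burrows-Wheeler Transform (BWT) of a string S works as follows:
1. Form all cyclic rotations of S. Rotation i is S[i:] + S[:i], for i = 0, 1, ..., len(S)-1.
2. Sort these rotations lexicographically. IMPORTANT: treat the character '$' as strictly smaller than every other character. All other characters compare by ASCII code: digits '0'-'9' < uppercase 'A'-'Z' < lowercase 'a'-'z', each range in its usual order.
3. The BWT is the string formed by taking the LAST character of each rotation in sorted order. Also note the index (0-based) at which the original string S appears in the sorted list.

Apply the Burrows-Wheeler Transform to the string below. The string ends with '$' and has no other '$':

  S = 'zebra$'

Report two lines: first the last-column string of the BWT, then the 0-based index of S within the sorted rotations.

All 6 rotations (rotation i = S[i:]+S[:i]):
  rot[0] = zebra$
  rot[1] = ebra$z
  rot[2] = bra$ze
  rot[3] = ra$zeb
  rot[4] = a$zebr
  rot[5] = $zebra
Sorted (with $ < everything):
  sorted[0] = $zebra  (last char: 'a')
  sorted[1] = a$zebr  (last char: 'r')
  sorted[2] = bra$ze  (last char: 'e')
  sorted[3] = ebra$z  (last char: 'z')
  sorted[4] = ra$zeb  (last char: 'b')
  sorted[5] = zebra$  (last char: '$')
Last column: arezb$
Original string S is at sorted index 5

Answer: arezb$
5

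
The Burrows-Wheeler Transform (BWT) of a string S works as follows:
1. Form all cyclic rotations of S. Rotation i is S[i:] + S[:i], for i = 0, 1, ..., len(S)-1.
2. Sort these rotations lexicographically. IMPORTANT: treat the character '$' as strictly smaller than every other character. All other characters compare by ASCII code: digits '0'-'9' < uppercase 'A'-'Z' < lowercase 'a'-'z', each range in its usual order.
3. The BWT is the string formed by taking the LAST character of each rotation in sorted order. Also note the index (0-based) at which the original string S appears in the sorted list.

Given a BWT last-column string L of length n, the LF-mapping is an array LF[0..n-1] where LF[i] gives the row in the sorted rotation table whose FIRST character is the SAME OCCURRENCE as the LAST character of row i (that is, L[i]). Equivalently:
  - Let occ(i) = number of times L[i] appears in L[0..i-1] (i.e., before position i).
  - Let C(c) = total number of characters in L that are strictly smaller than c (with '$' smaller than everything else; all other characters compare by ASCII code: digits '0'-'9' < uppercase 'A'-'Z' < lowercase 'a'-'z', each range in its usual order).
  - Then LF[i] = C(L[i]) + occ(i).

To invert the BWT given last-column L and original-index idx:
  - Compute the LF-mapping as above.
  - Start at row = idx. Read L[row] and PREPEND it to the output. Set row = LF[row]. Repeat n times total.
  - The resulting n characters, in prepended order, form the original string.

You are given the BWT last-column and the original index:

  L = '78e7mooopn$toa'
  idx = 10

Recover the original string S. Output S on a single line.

LF mapping: 1 3 5 2 6 8 9 10 12 7 0 13 11 4
Walk LF starting at row 10, prepending L[row]:
  step 1: row=10, L[10]='$', prepend. Next row=LF[10]=0
  step 2: row=0, L[0]='7', prepend. Next row=LF[0]=1
  step 3: row=1, L[1]='8', prepend. Next row=LF[1]=3
  step 4: row=3, L[3]='7', prepend. Next row=LF[3]=2
  step 5: row=2, L[2]='e', prepend. Next row=LF[2]=5
  step 6: row=5, L[5]='o', prepend. Next row=LF[5]=8
  step 7: row=8, L[8]='p', prepend. Next row=LF[8]=12
  step 8: row=12, L[12]='o', prepend. Next row=LF[12]=11
  step 9: row=11, L[11]='t', prepend. Next row=LF[11]=13
  step 10: row=13, L[13]='a', prepend. Next row=LF[13]=4
  step 11: row=4, L[4]='m', prepend. Next row=LF[4]=6
  step 12: row=6, L[6]='o', prepend. Next row=LF[6]=9
  step 13: row=9, L[9]='n', prepend. Next row=LF[9]=7
  step 14: row=7, L[7]='o', prepend. Next row=LF[7]=10
Reversed output: onomatopoe787$

Answer: onomatopoe787$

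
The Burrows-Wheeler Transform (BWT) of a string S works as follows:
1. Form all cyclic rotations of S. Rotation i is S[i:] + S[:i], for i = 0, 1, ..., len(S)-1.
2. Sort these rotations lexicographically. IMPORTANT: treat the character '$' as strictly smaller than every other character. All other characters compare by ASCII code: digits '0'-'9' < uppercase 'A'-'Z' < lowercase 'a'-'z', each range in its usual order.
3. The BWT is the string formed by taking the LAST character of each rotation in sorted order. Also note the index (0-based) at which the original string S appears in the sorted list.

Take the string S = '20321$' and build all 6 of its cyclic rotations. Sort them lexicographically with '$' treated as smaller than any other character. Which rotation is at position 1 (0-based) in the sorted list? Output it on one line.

All 6 rotations (rotation i = S[i:]+S[:i]):
  rot[0] = 20321$
  rot[1] = 0321$2
  rot[2] = 321$20
  rot[3] = 21$203
  rot[4] = 1$2032
  rot[5] = $20321
Sorted (with $ < everything):
  sorted[0] = $20321
  sorted[1] = 0321$2
  sorted[2] = 1$2032
  sorted[3] = 20321$
  sorted[4] = 21$203
  sorted[5] = 321$20
sorted[1] = 0321$2

Answer: 0321$2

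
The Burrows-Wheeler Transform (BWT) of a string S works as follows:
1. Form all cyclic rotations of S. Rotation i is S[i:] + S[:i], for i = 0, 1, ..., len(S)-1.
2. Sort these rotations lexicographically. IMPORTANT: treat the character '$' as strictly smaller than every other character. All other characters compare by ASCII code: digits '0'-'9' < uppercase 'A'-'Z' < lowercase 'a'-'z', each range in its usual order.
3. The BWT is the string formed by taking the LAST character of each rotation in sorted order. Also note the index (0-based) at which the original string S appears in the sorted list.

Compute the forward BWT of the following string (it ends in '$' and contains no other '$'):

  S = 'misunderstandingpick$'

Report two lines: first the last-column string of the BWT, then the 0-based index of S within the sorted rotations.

All 21 rotations (rotation i = S[i:]+S[:i]):
  rot[0] = misunderstandingpick$
  rot[1] = isunderstandingpick$m
  rot[2] = sunderstandingpick$mi
  rot[3] = understandingpick$mis
  rot[4] = nderstandingpick$misu
  rot[5] = derstandingpick$misun
  rot[6] = erstandingpick$misund
  rot[7] = rstandingpick$misunde
  rot[8] = standingpick$misunder
  rot[9] = tandingpick$misunders
  rot[10] = andingpick$misunderst
  rot[11] = ndingpick$misundersta
  rot[12] = dingpick$misunderstan
  rot[13] = ingpick$misunderstand
  rot[14] = ngpick$misunderstandi
  rot[15] = gpick$misunderstandin
  rot[16] = pick$misunderstanding
  rot[17] = ick$misunderstandingp
  rot[18] = ck$misunderstandingpi
  rot[19] = k$misunderstandingpic
  rot[20] = $misunderstandingpick
Sorted (with $ < everything):
  sorted[0] = $misunderstandingpick  (last char: 'k')
  sorted[1] = andingpick$misunderst  (last char: 't')
  sorted[2] = ck$misunderstandingpi  (last char: 'i')
  sorted[3] = derstandingpick$misun  (last char: 'n')
  sorted[4] = dingpick$misunderstan  (last char: 'n')
  sorted[5] = erstandingpick$misund  (last char: 'd')
  sorted[6] = gpick$misunderstandin  (last char: 'n')
  sorted[7] = ick$misunderstandingp  (last char: 'p')
  sorted[8] = ingpick$misunderstand  (last char: 'd')
  sorted[9] = isunderstandingpick$m  (last char: 'm')
  sorted[10] = k$misunderstandingpic  (last char: 'c')
  sorted[11] = misunderstandingpick$  (last char: '$')
  sorted[12] = nderstandingpick$misu  (last char: 'u')
  sorted[13] = ndingpick$misundersta  (last char: 'a')
  sorted[14] = ngpick$misunderstandi  (last char: 'i')
  sorted[15] = pick$misunderstanding  (last char: 'g')
  sorted[16] = rstandingpick$misunde  (last char: 'e')
  sorted[17] = standingpick$misunder  (last char: 'r')
  sorted[18] = sunderstandingpick$mi  (last char: 'i')
  sorted[19] = tandingpick$misunders  (last char: 's')
  sorted[20] = understandingpick$mis  (last char: 's')
Last column: ktinndnpdmc$uaigeriss
Original string S is at sorted index 11

Answer: ktinndnpdmc$uaigeriss
11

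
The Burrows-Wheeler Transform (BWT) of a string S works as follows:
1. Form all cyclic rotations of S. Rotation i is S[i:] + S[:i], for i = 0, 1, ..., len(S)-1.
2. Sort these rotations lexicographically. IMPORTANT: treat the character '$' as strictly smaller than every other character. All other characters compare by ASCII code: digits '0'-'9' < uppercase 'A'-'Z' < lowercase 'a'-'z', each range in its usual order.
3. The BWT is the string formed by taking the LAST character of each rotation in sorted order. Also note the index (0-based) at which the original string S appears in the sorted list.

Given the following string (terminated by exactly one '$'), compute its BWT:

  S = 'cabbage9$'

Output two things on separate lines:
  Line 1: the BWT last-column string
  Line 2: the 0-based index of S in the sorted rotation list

All 9 rotations (rotation i = S[i:]+S[:i]):
  rot[0] = cabbage9$
  rot[1] = abbage9$c
  rot[2] = bbage9$ca
  rot[3] = bage9$cab
  rot[4] = age9$cabb
  rot[5] = ge9$cabba
  rot[6] = e9$cabbag
  rot[7] = 9$cabbage
  rot[8] = $cabbage9
Sorted (with $ < everything):
  sorted[0] = $cabbage9  (last char: '9')
  sorted[1] = 9$cabbage  (last char: 'e')
  sorted[2] = abbage9$c  (last char: 'c')
  sorted[3] = age9$cabb  (last char: 'b')
  sorted[4] = bage9$cab  (last char: 'b')
  sorted[5] = bbage9$ca  (last char: 'a')
  sorted[6] = cabbage9$  (last char: '$')
  sorted[7] = e9$cabbag  (last char: 'g')
  sorted[8] = ge9$cabba  (last char: 'a')
Last column: 9ecbba$ga
Original string S is at sorted index 6

Answer: 9ecbba$ga
6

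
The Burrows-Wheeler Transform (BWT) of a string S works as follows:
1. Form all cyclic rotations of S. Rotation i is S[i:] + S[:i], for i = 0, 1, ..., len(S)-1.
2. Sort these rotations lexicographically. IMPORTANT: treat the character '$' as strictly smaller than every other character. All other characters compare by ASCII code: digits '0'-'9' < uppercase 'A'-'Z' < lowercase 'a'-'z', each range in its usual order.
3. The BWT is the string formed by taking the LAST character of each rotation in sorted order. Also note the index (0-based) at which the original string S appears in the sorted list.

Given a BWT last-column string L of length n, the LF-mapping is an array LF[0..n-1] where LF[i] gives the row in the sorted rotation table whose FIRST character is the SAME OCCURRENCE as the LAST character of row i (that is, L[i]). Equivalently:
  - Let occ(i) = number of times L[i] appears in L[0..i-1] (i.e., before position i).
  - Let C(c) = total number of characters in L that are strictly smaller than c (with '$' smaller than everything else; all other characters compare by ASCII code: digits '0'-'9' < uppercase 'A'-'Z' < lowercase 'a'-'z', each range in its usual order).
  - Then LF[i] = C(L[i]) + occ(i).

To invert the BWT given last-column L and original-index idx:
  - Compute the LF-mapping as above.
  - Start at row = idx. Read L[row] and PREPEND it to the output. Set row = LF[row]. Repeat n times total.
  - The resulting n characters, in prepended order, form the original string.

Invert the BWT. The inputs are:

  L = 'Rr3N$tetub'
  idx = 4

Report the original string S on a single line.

Answer: butter3NR$

Derivation:
LF mapping: 3 6 1 2 0 7 5 8 9 4
Walk LF starting at row 4, prepending L[row]:
  step 1: row=4, L[4]='$', prepend. Next row=LF[4]=0
  step 2: row=0, L[0]='R', prepend. Next row=LF[0]=3
  step 3: row=3, L[3]='N', prepend. Next row=LF[3]=2
  step 4: row=2, L[2]='3', prepend. Next row=LF[2]=1
  step 5: row=1, L[1]='r', prepend. Next row=LF[1]=6
  step 6: row=6, L[6]='e', prepend. Next row=LF[6]=5
  step 7: row=5, L[5]='t', prepend. Next row=LF[5]=7
  step 8: row=7, L[7]='t', prepend. Next row=LF[7]=8
  step 9: row=8, L[8]='u', prepend. Next row=LF[8]=9
  step 10: row=9, L[9]='b', prepend. Next row=LF[9]=4
Reversed output: butter3NR$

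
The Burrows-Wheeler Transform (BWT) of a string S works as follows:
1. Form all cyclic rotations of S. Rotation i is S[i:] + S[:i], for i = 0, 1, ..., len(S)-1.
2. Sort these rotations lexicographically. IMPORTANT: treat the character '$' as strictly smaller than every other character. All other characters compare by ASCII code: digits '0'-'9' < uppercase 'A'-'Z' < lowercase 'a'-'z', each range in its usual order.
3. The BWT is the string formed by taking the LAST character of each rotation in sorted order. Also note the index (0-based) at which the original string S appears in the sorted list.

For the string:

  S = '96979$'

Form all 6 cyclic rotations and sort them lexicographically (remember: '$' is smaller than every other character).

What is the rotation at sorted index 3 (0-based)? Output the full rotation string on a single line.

Answer: 9$9697

Derivation:
All 6 rotations (rotation i = S[i:]+S[:i]):
  rot[0] = 96979$
  rot[1] = 6979$9
  rot[2] = 979$96
  rot[3] = 79$969
  rot[4] = 9$9697
  rot[5] = $96979
Sorted (with $ < everything):
  sorted[0] = $96979
  sorted[1] = 6979$9
  sorted[2] = 79$969
  sorted[3] = 9$9697
  sorted[4] = 96979$
  sorted[5] = 979$96
sorted[3] = 9$9697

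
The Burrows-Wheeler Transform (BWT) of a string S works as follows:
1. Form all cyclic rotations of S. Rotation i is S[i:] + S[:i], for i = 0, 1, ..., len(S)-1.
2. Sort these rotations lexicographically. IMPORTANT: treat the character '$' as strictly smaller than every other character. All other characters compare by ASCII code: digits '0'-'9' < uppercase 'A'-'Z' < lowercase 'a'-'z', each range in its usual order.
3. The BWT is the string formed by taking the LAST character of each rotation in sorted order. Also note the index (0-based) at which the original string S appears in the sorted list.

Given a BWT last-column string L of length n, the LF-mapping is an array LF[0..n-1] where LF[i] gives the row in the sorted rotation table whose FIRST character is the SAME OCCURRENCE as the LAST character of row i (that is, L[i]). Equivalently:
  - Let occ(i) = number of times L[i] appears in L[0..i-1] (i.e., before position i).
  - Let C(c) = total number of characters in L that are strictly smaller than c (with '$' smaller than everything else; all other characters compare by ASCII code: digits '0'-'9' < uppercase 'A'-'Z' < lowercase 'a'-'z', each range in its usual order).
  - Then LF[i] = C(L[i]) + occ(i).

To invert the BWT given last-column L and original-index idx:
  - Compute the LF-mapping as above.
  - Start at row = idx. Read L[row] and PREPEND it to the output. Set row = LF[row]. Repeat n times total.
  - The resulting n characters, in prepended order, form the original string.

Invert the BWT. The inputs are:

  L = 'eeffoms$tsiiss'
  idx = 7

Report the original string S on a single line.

Answer: mississtoffee$

Derivation:
LF mapping: 1 2 3 4 8 7 9 0 13 10 5 6 11 12
Walk LF starting at row 7, prepending L[row]:
  step 1: row=7, L[7]='$', prepend. Next row=LF[7]=0
  step 2: row=0, L[0]='e', prepend. Next row=LF[0]=1
  step 3: row=1, L[1]='e', prepend. Next row=LF[1]=2
  step 4: row=2, L[2]='f', prepend. Next row=LF[2]=3
  step 5: row=3, L[3]='f', prepend. Next row=LF[3]=4
  step 6: row=4, L[4]='o', prepend. Next row=LF[4]=8
  step 7: row=8, L[8]='t', prepend. Next row=LF[8]=13
  step 8: row=13, L[13]='s', prepend. Next row=LF[13]=12
  step 9: row=12, L[12]='s', prepend. Next row=LF[12]=11
  step 10: row=11, L[11]='i', prepend. Next row=LF[11]=6
  step 11: row=6, L[6]='s', prepend. Next row=LF[6]=9
  step 12: row=9, L[9]='s', prepend. Next row=LF[9]=10
  step 13: row=10, L[10]='i', prepend. Next row=LF[10]=5
  step 14: row=5, L[5]='m', prepend. Next row=LF[5]=7
Reversed output: mississtoffee$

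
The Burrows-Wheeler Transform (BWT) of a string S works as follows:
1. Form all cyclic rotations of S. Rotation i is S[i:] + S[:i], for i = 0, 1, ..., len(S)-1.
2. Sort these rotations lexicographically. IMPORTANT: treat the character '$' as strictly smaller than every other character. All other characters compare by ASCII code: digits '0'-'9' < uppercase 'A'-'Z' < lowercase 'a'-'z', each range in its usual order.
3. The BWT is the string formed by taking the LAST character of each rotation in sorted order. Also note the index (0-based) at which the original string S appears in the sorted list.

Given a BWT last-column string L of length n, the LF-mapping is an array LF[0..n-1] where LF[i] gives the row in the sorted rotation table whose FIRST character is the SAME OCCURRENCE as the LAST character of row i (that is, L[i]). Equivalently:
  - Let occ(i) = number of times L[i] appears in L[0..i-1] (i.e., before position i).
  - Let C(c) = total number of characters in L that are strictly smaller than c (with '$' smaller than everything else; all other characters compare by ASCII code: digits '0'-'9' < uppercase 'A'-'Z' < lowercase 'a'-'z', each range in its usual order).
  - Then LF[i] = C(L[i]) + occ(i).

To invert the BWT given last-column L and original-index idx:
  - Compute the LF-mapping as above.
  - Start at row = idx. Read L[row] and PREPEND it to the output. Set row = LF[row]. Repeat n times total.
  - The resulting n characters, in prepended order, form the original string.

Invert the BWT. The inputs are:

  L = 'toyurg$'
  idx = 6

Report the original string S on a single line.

Answer: yogurt$

Derivation:
LF mapping: 4 2 6 5 3 1 0
Walk LF starting at row 6, prepending L[row]:
  step 1: row=6, L[6]='$', prepend. Next row=LF[6]=0
  step 2: row=0, L[0]='t', prepend. Next row=LF[0]=4
  step 3: row=4, L[4]='r', prepend. Next row=LF[4]=3
  step 4: row=3, L[3]='u', prepend. Next row=LF[3]=5
  step 5: row=5, L[5]='g', prepend. Next row=LF[5]=1
  step 6: row=1, L[1]='o', prepend. Next row=LF[1]=2
  step 7: row=2, L[2]='y', prepend. Next row=LF[2]=6
Reversed output: yogurt$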